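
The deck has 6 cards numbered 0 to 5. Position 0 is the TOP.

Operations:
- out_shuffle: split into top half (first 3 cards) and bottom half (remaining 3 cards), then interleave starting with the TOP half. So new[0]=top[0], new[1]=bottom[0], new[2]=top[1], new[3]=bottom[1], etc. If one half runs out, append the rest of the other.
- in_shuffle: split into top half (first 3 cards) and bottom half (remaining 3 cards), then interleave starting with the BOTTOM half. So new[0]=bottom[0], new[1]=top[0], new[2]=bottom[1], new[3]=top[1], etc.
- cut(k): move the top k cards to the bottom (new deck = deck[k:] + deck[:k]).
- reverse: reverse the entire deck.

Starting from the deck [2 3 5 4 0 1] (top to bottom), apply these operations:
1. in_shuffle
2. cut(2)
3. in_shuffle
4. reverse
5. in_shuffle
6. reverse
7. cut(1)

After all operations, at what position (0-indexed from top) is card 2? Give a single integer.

Answer: 1

Derivation:
After op 1 (in_shuffle): [4 2 0 3 1 5]
After op 2 (cut(2)): [0 3 1 5 4 2]
After op 3 (in_shuffle): [5 0 4 3 2 1]
After op 4 (reverse): [1 2 3 4 0 5]
After op 5 (in_shuffle): [4 1 0 2 5 3]
After op 6 (reverse): [3 5 2 0 1 4]
After op 7 (cut(1)): [5 2 0 1 4 3]
Card 2 is at position 1.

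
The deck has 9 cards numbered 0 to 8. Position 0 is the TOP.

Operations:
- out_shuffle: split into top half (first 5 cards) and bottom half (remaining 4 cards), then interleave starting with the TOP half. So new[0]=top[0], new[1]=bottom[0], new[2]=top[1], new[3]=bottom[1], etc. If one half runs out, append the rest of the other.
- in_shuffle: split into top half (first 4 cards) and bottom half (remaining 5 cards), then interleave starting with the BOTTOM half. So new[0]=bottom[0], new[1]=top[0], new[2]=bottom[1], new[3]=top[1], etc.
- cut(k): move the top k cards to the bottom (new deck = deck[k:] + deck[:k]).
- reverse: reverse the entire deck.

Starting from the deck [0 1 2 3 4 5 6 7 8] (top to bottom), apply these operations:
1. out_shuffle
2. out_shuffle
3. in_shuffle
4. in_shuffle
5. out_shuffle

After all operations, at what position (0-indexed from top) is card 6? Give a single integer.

Answer: 0

Derivation:
After op 1 (out_shuffle): [0 5 1 6 2 7 3 8 4]
After op 2 (out_shuffle): [0 7 5 3 1 8 6 4 2]
After op 3 (in_shuffle): [1 0 8 7 6 5 4 3 2]
After op 4 (in_shuffle): [6 1 5 0 4 8 3 7 2]
After op 5 (out_shuffle): [6 8 1 3 5 7 0 2 4]
Card 6 is at position 0.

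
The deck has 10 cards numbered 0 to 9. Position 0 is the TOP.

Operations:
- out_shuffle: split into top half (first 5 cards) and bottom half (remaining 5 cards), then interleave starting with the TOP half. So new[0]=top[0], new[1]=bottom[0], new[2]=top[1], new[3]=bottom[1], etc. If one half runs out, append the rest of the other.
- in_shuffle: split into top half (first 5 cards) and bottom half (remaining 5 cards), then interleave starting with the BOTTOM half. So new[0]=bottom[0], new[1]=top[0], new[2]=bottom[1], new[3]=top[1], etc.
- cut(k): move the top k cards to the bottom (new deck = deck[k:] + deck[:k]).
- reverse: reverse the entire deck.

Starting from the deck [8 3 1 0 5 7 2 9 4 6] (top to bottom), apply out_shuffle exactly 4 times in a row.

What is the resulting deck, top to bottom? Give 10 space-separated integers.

After op 1 (out_shuffle): [8 7 3 2 1 9 0 4 5 6]
After op 2 (out_shuffle): [8 9 7 0 3 4 2 5 1 6]
After op 3 (out_shuffle): [8 4 9 2 7 5 0 1 3 6]
After op 4 (out_shuffle): [8 5 4 0 9 1 2 3 7 6]

Answer: 8 5 4 0 9 1 2 3 7 6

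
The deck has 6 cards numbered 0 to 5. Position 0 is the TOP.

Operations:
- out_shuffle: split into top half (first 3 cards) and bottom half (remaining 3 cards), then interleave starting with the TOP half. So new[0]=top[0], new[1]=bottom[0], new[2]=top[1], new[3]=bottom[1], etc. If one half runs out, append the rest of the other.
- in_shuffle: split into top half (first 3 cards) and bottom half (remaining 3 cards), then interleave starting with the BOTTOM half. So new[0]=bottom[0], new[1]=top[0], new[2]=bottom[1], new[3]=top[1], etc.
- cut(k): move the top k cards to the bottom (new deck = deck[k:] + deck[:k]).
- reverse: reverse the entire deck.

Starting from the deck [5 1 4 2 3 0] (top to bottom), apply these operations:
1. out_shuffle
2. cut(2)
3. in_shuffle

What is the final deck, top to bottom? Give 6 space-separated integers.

After op 1 (out_shuffle): [5 2 1 3 4 0]
After op 2 (cut(2)): [1 3 4 0 5 2]
After op 3 (in_shuffle): [0 1 5 3 2 4]

Answer: 0 1 5 3 2 4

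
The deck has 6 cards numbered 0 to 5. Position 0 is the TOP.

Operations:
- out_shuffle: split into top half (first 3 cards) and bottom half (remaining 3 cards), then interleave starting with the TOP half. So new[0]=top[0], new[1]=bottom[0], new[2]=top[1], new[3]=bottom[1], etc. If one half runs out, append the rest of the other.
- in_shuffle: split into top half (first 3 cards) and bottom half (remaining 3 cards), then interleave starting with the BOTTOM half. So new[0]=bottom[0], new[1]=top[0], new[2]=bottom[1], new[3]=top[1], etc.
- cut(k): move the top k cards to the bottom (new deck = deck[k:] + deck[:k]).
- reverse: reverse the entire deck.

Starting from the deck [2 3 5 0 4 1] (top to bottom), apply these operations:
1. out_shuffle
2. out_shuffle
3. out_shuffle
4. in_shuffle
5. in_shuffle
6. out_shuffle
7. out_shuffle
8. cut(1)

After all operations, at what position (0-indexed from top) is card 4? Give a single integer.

Answer: 0

Derivation:
After op 1 (out_shuffle): [2 0 3 4 5 1]
After op 2 (out_shuffle): [2 4 0 5 3 1]
After op 3 (out_shuffle): [2 5 4 3 0 1]
After op 4 (in_shuffle): [3 2 0 5 1 4]
After op 5 (in_shuffle): [5 3 1 2 4 0]
After op 6 (out_shuffle): [5 2 3 4 1 0]
After op 7 (out_shuffle): [5 4 2 1 3 0]
After op 8 (cut(1)): [4 2 1 3 0 5]
Card 4 is at position 0.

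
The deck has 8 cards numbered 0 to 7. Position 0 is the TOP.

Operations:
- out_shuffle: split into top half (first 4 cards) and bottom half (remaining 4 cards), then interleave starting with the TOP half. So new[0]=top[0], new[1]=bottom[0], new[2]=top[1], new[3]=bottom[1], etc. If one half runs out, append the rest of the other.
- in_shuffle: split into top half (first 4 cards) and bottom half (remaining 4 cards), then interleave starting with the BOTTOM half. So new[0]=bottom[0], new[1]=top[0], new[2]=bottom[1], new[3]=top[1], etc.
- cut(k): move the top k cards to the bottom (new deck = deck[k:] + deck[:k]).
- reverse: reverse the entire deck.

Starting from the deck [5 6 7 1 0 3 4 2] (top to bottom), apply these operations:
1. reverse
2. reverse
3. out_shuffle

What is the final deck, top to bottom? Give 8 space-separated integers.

Answer: 5 0 6 3 7 4 1 2

Derivation:
After op 1 (reverse): [2 4 3 0 1 7 6 5]
After op 2 (reverse): [5 6 7 1 0 3 4 2]
After op 3 (out_shuffle): [5 0 6 3 7 4 1 2]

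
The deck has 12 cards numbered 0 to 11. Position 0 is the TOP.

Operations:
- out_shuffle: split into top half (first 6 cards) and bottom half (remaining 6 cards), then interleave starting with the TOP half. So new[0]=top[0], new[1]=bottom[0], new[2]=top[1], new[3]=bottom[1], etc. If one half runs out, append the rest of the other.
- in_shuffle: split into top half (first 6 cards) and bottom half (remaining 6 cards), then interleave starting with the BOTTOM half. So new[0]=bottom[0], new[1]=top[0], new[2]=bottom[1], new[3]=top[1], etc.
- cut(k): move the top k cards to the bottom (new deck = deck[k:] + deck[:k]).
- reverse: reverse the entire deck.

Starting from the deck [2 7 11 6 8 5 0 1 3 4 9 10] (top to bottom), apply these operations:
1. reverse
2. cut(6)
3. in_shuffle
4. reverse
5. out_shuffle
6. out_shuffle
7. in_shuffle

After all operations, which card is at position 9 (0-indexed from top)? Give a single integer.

Answer: 0

Derivation:
After op 1 (reverse): [10 9 4 3 1 0 5 8 6 11 7 2]
After op 2 (cut(6)): [5 8 6 11 7 2 10 9 4 3 1 0]
After op 3 (in_shuffle): [10 5 9 8 4 6 3 11 1 7 0 2]
After op 4 (reverse): [2 0 7 1 11 3 6 4 8 9 5 10]
After op 5 (out_shuffle): [2 6 0 4 7 8 1 9 11 5 3 10]
After op 6 (out_shuffle): [2 1 6 9 0 11 4 5 7 3 8 10]
After op 7 (in_shuffle): [4 2 5 1 7 6 3 9 8 0 10 11]
Position 9: card 0.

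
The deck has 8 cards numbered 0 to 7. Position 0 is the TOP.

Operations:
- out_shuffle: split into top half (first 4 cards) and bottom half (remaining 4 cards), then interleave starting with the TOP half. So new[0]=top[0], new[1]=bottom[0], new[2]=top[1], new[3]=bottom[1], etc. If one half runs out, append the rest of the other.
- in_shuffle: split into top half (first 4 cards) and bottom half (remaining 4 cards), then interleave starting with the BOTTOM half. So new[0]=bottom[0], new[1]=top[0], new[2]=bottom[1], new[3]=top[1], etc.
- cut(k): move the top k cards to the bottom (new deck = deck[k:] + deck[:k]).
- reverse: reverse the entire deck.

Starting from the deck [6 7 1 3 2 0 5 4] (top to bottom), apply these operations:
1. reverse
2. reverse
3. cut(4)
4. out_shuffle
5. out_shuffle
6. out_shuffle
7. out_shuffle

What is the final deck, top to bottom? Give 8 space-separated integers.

After op 1 (reverse): [4 5 0 2 3 1 7 6]
After op 2 (reverse): [6 7 1 3 2 0 5 4]
After op 3 (cut(4)): [2 0 5 4 6 7 1 3]
After op 4 (out_shuffle): [2 6 0 7 5 1 4 3]
After op 5 (out_shuffle): [2 5 6 1 0 4 7 3]
After op 6 (out_shuffle): [2 0 5 4 6 7 1 3]
After op 7 (out_shuffle): [2 6 0 7 5 1 4 3]

Answer: 2 6 0 7 5 1 4 3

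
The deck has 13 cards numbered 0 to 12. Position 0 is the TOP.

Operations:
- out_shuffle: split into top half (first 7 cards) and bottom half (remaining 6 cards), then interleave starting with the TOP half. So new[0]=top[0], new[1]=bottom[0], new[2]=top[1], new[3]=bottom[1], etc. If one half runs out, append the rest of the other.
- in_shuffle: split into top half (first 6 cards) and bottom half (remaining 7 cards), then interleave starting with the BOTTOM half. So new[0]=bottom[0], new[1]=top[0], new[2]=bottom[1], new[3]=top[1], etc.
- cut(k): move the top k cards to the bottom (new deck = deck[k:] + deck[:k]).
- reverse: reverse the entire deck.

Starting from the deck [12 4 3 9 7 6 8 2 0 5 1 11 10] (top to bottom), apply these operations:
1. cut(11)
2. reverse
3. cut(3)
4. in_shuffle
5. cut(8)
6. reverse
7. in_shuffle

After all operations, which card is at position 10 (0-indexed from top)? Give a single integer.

Answer: 9

Derivation:
After op 1 (cut(11)): [11 10 12 4 3 9 7 6 8 2 0 5 1]
After op 2 (reverse): [1 5 0 2 8 6 7 9 3 4 12 10 11]
After op 3 (cut(3)): [2 8 6 7 9 3 4 12 10 11 1 5 0]
After op 4 (in_shuffle): [4 2 12 8 10 6 11 7 1 9 5 3 0]
After op 5 (cut(8)): [1 9 5 3 0 4 2 12 8 10 6 11 7]
After op 6 (reverse): [7 11 6 10 8 12 2 4 0 3 5 9 1]
After op 7 (in_shuffle): [2 7 4 11 0 6 3 10 5 8 9 12 1]
Position 10: card 9.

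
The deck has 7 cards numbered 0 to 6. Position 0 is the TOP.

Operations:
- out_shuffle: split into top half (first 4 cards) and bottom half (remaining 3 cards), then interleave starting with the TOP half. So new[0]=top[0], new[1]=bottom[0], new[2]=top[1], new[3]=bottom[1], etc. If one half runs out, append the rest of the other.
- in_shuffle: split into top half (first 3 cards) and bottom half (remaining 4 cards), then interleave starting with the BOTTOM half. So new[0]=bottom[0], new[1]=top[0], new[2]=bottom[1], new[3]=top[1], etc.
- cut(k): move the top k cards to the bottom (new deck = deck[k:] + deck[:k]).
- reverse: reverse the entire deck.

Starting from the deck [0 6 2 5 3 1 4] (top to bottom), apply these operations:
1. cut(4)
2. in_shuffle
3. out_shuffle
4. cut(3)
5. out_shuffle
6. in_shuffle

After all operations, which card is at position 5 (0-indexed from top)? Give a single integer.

After op 1 (cut(4)): [3 1 4 0 6 2 5]
After op 2 (in_shuffle): [0 3 6 1 2 4 5]
After op 3 (out_shuffle): [0 2 3 4 6 5 1]
After op 4 (cut(3)): [4 6 5 1 0 2 3]
After op 5 (out_shuffle): [4 0 6 2 5 3 1]
After op 6 (in_shuffle): [2 4 5 0 3 6 1]
Position 5: card 6.

Answer: 6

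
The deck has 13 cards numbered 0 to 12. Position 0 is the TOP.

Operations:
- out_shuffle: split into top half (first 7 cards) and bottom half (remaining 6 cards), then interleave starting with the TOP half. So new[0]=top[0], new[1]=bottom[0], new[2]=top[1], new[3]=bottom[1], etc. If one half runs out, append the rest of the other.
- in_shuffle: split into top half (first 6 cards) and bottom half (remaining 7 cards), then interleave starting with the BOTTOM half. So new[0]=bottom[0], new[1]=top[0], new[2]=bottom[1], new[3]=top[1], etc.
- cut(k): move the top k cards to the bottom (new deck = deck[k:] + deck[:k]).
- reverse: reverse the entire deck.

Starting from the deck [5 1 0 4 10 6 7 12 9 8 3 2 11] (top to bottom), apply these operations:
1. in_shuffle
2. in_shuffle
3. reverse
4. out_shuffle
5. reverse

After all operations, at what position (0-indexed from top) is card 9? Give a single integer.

Answer: 6

Derivation:
After op 1 (in_shuffle): [7 5 12 1 9 0 8 4 3 10 2 6 11]
After op 2 (in_shuffle): [8 7 4 5 3 12 10 1 2 9 6 0 11]
After op 3 (reverse): [11 0 6 9 2 1 10 12 3 5 4 7 8]
After op 4 (out_shuffle): [11 12 0 3 6 5 9 4 2 7 1 8 10]
After op 5 (reverse): [10 8 1 7 2 4 9 5 6 3 0 12 11]
Card 9 is at position 6.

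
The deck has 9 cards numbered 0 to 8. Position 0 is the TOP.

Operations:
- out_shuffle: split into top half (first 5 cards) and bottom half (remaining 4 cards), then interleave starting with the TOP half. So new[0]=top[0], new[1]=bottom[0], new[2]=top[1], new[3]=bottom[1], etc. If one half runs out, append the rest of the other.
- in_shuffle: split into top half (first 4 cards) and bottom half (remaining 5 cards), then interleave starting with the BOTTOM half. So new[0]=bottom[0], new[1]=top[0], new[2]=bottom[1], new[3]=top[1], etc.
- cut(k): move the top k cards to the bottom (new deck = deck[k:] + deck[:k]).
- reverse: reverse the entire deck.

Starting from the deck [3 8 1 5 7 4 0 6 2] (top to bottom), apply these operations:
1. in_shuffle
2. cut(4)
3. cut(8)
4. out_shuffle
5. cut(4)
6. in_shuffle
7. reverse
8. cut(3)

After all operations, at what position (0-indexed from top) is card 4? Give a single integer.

After op 1 (in_shuffle): [7 3 4 8 0 1 6 5 2]
After op 2 (cut(4)): [0 1 6 5 2 7 3 4 8]
After op 3 (cut(8)): [8 0 1 6 5 2 7 3 4]
After op 4 (out_shuffle): [8 2 0 7 1 3 6 4 5]
After op 5 (cut(4)): [1 3 6 4 5 8 2 0 7]
After op 6 (in_shuffle): [5 1 8 3 2 6 0 4 7]
After op 7 (reverse): [7 4 0 6 2 3 8 1 5]
After op 8 (cut(3)): [6 2 3 8 1 5 7 4 0]
Card 4 is at position 7.

Answer: 7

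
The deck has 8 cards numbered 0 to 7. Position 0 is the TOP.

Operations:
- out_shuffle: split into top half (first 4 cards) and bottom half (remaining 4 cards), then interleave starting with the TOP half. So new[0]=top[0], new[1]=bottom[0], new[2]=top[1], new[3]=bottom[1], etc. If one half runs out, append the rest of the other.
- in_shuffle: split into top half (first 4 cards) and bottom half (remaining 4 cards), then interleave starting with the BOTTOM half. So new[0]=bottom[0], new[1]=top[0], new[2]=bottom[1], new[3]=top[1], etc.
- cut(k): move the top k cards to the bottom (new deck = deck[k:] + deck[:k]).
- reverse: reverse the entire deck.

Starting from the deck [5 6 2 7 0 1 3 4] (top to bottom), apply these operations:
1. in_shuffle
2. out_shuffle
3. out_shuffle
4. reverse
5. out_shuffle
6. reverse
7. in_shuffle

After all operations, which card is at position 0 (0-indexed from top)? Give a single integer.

After op 1 (in_shuffle): [0 5 1 6 3 2 4 7]
After op 2 (out_shuffle): [0 3 5 2 1 4 6 7]
After op 3 (out_shuffle): [0 1 3 4 5 6 2 7]
After op 4 (reverse): [7 2 6 5 4 3 1 0]
After op 5 (out_shuffle): [7 4 2 3 6 1 5 0]
After op 6 (reverse): [0 5 1 6 3 2 4 7]
After op 7 (in_shuffle): [3 0 2 5 4 1 7 6]
Position 0: card 3.

Answer: 3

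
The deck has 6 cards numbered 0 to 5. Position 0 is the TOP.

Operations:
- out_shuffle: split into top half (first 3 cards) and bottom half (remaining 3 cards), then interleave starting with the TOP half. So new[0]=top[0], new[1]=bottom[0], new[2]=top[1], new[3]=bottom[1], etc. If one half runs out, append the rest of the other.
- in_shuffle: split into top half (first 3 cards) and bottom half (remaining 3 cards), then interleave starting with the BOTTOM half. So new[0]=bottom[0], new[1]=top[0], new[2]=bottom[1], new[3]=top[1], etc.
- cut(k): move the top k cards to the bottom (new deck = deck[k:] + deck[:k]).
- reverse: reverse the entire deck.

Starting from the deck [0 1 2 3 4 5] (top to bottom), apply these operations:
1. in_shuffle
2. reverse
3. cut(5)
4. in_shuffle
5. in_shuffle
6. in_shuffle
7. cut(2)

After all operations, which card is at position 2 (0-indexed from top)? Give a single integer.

After op 1 (in_shuffle): [3 0 4 1 5 2]
After op 2 (reverse): [2 5 1 4 0 3]
After op 3 (cut(5)): [3 2 5 1 4 0]
After op 4 (in_shuffle): [1 3 4 2 0 5]
After op 5 (in_shuffle): [2 1 0 3 5 4]
After op 6 (in_shuffle): [3 2 5 1 4 0]
After op 7 (cut(2)): [5 1 4 0 3 2]
Position 2: card 4.

Answer: 4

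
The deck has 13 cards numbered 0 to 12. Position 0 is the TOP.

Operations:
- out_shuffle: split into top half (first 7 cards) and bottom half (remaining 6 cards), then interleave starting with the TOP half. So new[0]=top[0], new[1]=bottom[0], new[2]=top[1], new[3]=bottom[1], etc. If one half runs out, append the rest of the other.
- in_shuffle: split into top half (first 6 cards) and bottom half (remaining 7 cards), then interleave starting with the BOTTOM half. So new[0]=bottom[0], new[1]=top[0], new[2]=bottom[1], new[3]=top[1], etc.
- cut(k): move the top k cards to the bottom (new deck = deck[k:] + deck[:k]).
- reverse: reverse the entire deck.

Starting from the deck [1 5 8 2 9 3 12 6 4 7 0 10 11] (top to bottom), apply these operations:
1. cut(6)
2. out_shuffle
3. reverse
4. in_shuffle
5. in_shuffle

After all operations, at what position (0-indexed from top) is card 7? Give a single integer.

After op 1 (cut(6)): [12 6 4 7 0 10 11 1 5 8 2 9 3]
After op 2 (out_shuffle): [12 1 6 5 4 8 7 2 0 9 10 3 11]
After op 3 (reverse): [11 3 10 9 0 2 7 8 4 5 6 1 12]
After op 4 (in_shuffle): [7 11 8 3 4 10 5 9 6 0 1 2 12]
After op 5 (in_shuffle): [5 7 9 11 6 8 0 3 1 4 2 10 12]
Card 7 is at position 1.

Answer: 1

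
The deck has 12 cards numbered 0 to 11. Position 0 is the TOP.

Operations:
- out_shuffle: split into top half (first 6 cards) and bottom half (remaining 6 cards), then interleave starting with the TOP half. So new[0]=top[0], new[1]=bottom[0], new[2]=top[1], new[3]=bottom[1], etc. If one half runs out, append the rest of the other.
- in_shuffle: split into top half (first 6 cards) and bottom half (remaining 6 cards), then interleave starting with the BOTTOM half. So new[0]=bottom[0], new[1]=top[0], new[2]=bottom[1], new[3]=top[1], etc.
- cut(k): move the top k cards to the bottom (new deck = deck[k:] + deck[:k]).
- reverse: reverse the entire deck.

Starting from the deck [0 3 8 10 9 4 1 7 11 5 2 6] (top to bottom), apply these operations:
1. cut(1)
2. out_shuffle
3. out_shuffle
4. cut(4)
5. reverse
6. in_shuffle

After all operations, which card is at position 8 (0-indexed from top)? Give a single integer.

Answer: 4

Derivation:
After op 1 (cut(1)): [3 8 10 9 4 1 7 11 5 2 6 0]
After op 2 (out_shuffle): [3 7 8 11 10 5 9 2 4 6 1 0]
After op 3 (out_shuffle): [3 9 7 2 8 4 11 6 10 1 5 0]
After op 4 (cut(4)): [8 4 11 6 10 1 5 0 3 9 7 2]
After op 5 (reverse): [2 7 9 3 0 5 1 10 6 11 4 8]
After op 6 (in_shuffle): [1 2 10 7 6 9 11 3 4 0 8 5]
Position 8: card 4.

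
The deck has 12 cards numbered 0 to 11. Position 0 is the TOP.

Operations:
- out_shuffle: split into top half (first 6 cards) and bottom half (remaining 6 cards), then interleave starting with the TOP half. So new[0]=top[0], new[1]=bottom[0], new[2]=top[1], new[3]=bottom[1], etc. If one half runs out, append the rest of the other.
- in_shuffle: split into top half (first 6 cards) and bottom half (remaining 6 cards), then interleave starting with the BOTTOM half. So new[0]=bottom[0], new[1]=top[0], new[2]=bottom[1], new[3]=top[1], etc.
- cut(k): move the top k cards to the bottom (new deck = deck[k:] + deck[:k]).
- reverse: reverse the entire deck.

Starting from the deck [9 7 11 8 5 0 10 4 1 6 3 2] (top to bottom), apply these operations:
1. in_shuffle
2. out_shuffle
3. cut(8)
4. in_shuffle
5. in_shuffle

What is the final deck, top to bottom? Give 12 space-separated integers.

Answer: 3 9 0 1 7 8 10 2 5 4 6 11

Derivation:
After op 1 (in_shuffle): [10 9 4 7 1 11 6 8 3 5 2 0]
After op 2 (out_shuffle): [10 6 9 8 4 3 7 5 1 2 11 0]
After op 3 (cut(8)): [1 2 11 0 10 6 9 8 4 3 7 5]
After op 4 (in_shuffle): [9 1 8 2 4 11 3 0 7 10 5 6]
After op 5 (in_shuffle): [3 9 0 1 7 8 10 2 5 4 6 11]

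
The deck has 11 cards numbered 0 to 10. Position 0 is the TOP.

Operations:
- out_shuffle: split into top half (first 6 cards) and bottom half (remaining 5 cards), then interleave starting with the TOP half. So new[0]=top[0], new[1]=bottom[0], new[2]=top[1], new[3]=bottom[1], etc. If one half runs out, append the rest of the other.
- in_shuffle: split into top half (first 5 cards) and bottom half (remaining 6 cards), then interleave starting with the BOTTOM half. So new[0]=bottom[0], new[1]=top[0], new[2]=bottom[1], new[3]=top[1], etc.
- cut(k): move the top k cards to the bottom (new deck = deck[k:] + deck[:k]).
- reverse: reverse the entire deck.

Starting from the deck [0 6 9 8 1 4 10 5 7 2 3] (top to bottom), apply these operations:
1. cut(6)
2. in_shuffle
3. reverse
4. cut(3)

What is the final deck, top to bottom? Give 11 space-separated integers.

Answer: 2 8 7 9 5 6 10 0 4 3 1

Derivation:
After op 1 (cut(6)): [10 5 7 2 3 0 6 9 8 1 4]
After op 2 (in_shuffle): [0 10 6 5 9 7 8 2 1 3 4]
After op 3 (reverse): [4 3 1 2 8 7 9 5 6 10 0]
After op 4 (cut(3)): [2 8 7 9 5 6 10 0 4 3 1]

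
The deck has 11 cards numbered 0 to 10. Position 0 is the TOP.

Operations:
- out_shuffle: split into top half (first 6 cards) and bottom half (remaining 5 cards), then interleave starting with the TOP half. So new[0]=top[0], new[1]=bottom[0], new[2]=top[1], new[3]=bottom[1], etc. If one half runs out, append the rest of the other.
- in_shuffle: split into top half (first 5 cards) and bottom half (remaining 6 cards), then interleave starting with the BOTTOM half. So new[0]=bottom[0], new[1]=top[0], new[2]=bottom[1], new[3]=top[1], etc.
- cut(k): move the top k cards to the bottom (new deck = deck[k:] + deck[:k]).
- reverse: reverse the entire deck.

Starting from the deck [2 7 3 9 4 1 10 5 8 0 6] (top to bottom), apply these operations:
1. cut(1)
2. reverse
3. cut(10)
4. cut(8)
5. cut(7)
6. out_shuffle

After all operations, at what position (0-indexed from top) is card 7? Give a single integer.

Answer: 3

Derivation:
After op 1 (cut(1)): [7 3 9 4 1 10 5 8 0 6 2]
After op 2 (reverse): [2 6 0 8 5 10 1 4 9 3 7]
After op 3 (cut(10)): [7 2 6 0 8 5 10 1 4 9 3]
After op 4 (cut(8)): [4 9 3 7 2 6 0 8 5 10 1]
After op 5 (cut(7)): [8 5 10 1 4 9 3 7 2 6 0]
After op 6 (out_shuffle): [8 3 5 7 10 2 1 6 4 0 9]
Card 7 is at position 3.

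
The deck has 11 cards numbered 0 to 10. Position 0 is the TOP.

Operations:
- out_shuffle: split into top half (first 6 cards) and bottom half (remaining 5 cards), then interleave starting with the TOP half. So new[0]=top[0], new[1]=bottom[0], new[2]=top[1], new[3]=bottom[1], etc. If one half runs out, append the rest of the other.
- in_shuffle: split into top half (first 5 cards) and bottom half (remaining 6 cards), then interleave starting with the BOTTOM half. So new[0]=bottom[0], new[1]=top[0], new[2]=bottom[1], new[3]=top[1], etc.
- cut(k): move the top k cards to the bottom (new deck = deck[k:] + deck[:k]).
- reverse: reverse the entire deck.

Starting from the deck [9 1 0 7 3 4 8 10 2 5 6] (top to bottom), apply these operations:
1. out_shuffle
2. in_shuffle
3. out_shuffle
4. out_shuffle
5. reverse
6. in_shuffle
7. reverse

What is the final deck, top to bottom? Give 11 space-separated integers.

After op 1 (out_shuffle): [9 8 1 10 0 2 7 5 3 6 4]
After op 2 (in_shuffle): [2 9 7 8 5 1 3 10 6 0 4]
After op 3 (out_shuffle): [2 3 9 10 7 6 8 0 5 4 1]
After op 4 (out_shuffle): [2 8 3 0 9 5 10 4 7 1 6]
After op 5 (reverse): [6 1 7 4 10 5 9 0 3 8 2]
After op 6 (in_shuffle): [5 6 9 1 0 7 3 4 8 10 2]
After op 7 (reverse): [2 10 8 4 3 7 0 1 9 6 5]

Answer: 2 10 8 4 3 7 0 1 9 6 5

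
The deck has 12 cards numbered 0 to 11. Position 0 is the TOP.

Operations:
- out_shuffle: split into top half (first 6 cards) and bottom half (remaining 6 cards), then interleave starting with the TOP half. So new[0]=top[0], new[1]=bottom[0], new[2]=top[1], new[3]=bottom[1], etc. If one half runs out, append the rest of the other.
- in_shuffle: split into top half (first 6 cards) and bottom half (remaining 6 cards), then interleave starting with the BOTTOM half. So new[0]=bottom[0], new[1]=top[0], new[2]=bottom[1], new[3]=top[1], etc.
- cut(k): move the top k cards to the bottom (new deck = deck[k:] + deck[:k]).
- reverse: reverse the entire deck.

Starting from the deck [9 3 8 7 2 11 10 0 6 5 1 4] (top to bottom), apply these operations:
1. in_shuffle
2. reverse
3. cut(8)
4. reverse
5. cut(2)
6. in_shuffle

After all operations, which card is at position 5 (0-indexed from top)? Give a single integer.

Answer: 1

Derivation:
After op 1 (in_shuffle): [10 9 0 3 6 8 5 7 1 2 4 11]
After op 2 (reverse): [11 4 2 1 7 5 8 6 3 0 9 10]
After op 3 (cut(8)): [3 0 9 10 11 4 2 1 7 5 8 6]
After op 4 (reverse): [6 8 5 7 1 2 4 11 10 9 0 3]
After op 5 (cut(2)): [5 7 1 2 4 11 10 9 0 3 6 8]
After op 6 (in_shuffle): [10 5 9 7 0 1 3 2 6 4 8 11]
Position 5: card 1.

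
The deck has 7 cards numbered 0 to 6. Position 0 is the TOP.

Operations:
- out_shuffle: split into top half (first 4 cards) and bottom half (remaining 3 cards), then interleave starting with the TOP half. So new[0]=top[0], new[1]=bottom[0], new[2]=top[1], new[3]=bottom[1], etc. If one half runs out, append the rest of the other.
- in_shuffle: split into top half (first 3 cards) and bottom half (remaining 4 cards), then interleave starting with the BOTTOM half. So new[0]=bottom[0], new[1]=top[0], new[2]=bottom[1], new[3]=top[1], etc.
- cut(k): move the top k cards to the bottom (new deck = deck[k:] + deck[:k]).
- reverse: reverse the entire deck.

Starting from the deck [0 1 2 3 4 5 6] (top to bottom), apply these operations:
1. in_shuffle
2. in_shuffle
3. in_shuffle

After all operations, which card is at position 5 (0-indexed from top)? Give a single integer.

Answer: 5

Derivation:
After op 1 (in_shuffle): [3 0 4 1 5 2 6]
After op 2 (in_shuffle): [1 3 5 0 2 4 6]
After op 3 (in_shuffle): [0 1 2 3 4 5 6]
Position 5: card 5.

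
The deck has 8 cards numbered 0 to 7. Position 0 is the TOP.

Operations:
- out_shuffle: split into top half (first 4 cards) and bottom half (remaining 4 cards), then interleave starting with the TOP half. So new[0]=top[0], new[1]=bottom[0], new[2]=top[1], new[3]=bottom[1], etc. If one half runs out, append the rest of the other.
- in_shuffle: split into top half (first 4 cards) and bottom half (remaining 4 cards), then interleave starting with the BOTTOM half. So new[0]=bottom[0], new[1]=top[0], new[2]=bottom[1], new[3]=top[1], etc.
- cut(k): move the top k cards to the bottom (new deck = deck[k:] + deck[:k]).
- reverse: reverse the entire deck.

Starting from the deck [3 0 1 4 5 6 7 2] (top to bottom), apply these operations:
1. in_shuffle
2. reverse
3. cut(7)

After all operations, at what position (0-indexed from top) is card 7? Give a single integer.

Answer: 4

Derivation:
After op 1 (in_shuffle): [5 3 6 0 7 1 2 4]
After op 2 (reverse): [4 2 1 7 0 6 3 5]
After op 3 (cut(7)): [5 4 2 1 7 0 6 3]
Card 7 is at position 4.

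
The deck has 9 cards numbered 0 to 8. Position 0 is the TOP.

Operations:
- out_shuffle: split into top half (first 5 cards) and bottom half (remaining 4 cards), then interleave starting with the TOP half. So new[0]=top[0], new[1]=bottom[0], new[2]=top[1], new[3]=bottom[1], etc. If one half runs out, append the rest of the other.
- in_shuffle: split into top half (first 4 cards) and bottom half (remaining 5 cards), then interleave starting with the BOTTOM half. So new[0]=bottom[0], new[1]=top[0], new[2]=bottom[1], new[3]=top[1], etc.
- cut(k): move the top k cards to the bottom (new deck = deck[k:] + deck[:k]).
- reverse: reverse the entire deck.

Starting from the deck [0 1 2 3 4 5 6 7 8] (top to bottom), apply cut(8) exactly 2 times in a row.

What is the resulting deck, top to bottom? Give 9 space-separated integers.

After op 1 (cut(8)): [8 0 1 2 3 4 5 6 7]
After op 2 (cut(8)): [7 8 0 1 2 3 4 5 6]

Answer: 7 8 0 1 2 3 4 5 6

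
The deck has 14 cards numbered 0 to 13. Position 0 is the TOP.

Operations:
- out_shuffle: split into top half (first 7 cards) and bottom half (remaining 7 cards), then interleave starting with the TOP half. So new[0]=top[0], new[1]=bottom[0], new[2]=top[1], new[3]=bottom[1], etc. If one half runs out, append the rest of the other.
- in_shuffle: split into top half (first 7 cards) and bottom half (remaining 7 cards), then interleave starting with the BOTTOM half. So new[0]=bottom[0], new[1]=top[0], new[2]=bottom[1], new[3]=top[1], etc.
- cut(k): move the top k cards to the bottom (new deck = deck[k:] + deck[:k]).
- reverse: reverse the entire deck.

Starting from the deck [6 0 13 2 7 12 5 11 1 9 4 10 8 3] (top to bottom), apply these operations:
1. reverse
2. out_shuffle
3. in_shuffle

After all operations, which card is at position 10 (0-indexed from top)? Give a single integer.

After op 1 (reverse): [3 8 10 4 9 1 11 5 12 7 2 13 0 6]
After op 2 (out_shuffle): [3 5 8 12 10 7 4 2 9 13 1 0 11 6]
After op 3 (in_shuffle): [2 3 9 5 13 8 1 12 0 10 11 7 6 4]
Position 10: card 11.

Answer: 11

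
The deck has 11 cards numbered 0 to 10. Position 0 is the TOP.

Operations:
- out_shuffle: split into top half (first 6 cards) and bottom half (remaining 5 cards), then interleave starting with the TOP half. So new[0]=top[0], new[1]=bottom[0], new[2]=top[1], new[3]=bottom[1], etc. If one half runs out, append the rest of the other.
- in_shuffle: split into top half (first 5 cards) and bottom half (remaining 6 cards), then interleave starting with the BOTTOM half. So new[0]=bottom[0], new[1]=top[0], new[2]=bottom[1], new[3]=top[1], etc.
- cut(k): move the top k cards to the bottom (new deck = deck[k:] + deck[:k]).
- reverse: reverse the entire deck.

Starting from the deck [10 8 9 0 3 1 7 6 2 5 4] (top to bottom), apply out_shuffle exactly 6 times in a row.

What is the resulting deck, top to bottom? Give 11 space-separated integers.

After op 1 (out_shuffle): [10 7 8 6 9 2 0 5 3 4 1]
After op 2 (out_shuffle): [10 0 7 5 8 3 6 4 9 1 2]
After op 3 (out_shuffle): [10 6 0 4 7 9 5 1 8 2 3]
After op 4 (out_shuffle): [10 5 6 1 0 8 4 2 7 3 9]
After op 5 (out_shuffle): [10 4 5 2 6 7 1 3 0 9 8]
After op 6 (out_shuffle): [10 1 4 3 5 0 2 9 6 8 7]

Answer: 10 1 4 3 5 0 2 9 6 8 7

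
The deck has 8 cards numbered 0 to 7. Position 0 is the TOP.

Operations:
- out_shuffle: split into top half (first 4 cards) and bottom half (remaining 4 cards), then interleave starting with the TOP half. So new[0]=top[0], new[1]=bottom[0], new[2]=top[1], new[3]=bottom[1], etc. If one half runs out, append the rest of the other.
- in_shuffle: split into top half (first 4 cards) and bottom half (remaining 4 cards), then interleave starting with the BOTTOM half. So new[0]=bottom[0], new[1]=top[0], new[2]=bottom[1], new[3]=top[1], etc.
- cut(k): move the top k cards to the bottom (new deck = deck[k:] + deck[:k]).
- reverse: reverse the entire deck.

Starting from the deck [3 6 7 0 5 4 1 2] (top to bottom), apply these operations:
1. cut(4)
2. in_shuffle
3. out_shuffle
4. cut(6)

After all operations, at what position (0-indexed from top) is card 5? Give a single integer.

Answer: 4

Derivation:
After op 1 (cut(4)): [5 4 1 2 3 6 7 0]
After op 2 (in_shuffle): [3 5 6 4 7 1 0 2]
After op 3 (out_shuffle): [3 7 5 1 6 0 4 2]
After op 4 (cut(6)): [4 2 3 7 5 1 6 0]
Card 5 is at position 4.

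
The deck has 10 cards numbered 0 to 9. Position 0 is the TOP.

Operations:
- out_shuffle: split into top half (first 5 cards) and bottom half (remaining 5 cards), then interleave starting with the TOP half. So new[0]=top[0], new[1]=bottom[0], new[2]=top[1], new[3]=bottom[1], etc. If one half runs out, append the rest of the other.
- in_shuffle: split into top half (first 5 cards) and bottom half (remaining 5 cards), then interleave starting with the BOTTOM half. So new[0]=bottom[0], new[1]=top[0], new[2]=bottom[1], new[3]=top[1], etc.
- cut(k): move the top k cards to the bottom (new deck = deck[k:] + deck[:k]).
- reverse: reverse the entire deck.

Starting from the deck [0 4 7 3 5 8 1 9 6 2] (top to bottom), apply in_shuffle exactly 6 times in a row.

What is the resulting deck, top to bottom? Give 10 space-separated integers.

After op 1 (in_shuffle): [8 0 1 4 9 7 6 3 2 5]
After op 2 (in_shuffle): [7 8 6 0 3 1 2 4 5 9]
After op 3 (in_shuffle): [1 7 2 8 4 6 5 0 9 3]
After op 4 (in_shuffle): [6 1 5 7 0 2 9 8 3 4]
After op 5 (in_shuffle): [2 6 9 1 8 5 3 7 4 0]
After op 6 (in_shuffle): [5 2 3 6 7 9 4 1 0 8]

Answer: 5 2 3 6 7 9 4 1 0 8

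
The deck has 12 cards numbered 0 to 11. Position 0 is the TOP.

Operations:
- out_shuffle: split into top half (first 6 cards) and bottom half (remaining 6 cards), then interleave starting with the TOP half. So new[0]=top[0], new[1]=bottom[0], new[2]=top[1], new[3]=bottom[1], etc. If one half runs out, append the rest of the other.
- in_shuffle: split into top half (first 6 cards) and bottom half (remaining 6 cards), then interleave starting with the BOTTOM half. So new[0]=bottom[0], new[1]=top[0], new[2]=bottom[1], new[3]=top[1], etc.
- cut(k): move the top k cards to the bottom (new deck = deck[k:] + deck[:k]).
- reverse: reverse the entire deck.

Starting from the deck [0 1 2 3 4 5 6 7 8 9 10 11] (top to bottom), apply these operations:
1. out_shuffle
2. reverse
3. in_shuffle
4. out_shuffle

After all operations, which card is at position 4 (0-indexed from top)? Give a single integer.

Answer: 2

Derivation:
After op 1 (out_shuffle): [0 6 1 7 2 8 3 9 4 10 5 11]
After op 2 (reverse): [11 5 10 4 9 3 8 2 7 1 6 0]
After op 3 (in_shuffle): [8 11 2 5 7 10 1 4 6 9 0 3]
After op 4 (out_shuffle): [8 1 11 4 2 6 5 9 7 0 10 3]
Position 4: card 2.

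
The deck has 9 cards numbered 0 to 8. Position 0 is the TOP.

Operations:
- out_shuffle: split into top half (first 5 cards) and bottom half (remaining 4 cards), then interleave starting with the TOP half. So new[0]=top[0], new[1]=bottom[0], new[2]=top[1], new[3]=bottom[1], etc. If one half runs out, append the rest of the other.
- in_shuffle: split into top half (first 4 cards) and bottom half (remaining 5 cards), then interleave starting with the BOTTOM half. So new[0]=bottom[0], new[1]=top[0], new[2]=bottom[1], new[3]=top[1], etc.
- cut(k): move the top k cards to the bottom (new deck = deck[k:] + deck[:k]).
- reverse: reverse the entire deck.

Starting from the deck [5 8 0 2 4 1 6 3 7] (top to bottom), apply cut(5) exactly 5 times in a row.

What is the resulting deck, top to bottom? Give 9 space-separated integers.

Answer: 3 7 5 8 0 2 4 1 6

Derivation:
After op 1 (cut(5)): [1 6 3 7 5 8 0 2 4]
After op 2 (cut(5)): [8 0 2 4 1 6 3 7 5]
After op 3 (cut(5)): [6 3 7 5 8 0 2 4 1]
After op 4 (cut(5)): [0 2 4 1 6 3 7 5 8]
After op 5 (cut(5)): [3 7 5 8 0 2 4 1 6]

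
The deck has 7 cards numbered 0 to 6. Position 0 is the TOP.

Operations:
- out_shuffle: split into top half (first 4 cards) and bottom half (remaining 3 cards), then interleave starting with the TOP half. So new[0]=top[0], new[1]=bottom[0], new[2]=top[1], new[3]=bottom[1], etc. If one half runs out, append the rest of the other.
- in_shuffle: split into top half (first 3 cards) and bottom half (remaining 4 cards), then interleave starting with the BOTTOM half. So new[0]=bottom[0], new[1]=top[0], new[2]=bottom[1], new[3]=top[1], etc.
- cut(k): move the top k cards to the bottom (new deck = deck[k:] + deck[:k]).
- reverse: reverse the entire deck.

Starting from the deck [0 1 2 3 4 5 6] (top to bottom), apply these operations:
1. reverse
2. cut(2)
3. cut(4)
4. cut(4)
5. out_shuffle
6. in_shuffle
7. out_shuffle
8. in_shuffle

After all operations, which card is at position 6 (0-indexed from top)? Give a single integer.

Answer: 6

Derivation:
After op 1 (reverse): [6 5 4 3 2 1 0]
After op 2 (cut(2)): [4 3 2 1 0 6 5]
After op 3 (cut(4)): [0 6 5 4 3 2 1]
After op 4 (cut(4)): [3 2 1 0 6 5 4]
After op 5 (out_shuffle): [3 6 2 5 1 4 0]
After op 6 (in_shuffle): [5 3 1 6 4 2 0]
After op 7 (out_shuffle): [5 4 3 2 1 0 6]
After op 8 (in_shuffle): [2 5 1 4 0 3 6]
Position 6: card 6.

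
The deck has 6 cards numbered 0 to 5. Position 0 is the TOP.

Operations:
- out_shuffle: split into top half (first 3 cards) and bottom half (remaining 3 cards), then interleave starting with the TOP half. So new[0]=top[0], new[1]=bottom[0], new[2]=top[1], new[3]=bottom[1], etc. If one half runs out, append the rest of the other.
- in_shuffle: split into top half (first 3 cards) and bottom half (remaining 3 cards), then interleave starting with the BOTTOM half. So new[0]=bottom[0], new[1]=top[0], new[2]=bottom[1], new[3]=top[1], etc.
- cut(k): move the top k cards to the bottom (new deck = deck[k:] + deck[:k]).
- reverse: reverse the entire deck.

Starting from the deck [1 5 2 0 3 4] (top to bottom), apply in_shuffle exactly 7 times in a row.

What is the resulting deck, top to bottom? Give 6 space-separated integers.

Answer: 0 1 3 5 4 2

Derivation:
After op 1 (in_shuffle): [0 1 3 5 4 2]
After op 2 (in_shuffle): [5 0 4 1 2 3]
After op 3 (in_shuffle): [1 5 2 0 3 4]
After op 4 (in_shuffle): [0 1 3 5 4 2]
After op 5 (in_shuffle): [5 0 4 1 2 3]
After op 6 (in_shuffle): [1 5 2 0 3 4]
After op 7 (in_shuffle): [0 1 3 5 4 2]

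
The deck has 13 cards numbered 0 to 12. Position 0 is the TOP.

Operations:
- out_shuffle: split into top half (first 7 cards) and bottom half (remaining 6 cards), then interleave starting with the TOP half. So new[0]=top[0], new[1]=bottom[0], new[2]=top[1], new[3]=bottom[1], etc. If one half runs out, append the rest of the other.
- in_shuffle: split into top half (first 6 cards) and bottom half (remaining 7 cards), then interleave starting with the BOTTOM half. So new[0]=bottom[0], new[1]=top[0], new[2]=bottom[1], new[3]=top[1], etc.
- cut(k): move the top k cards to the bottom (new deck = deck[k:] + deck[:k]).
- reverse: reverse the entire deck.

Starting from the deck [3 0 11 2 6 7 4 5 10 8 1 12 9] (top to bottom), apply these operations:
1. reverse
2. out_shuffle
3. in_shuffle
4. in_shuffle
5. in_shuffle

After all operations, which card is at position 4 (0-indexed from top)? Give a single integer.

Answer: 3

Derivation:
After op 1 (reverse): [9 12 1 8 10 5 4 7 6 2 11 0 3]
After op 2 (out_shuffle): [9 7 12 6 1 2 8 11 10 0 5 3 4]
After op 3 (in_shuffle): [8 9 11 7 10 12 0 6 5 1 3 2 4]
After op 4 (in_shuffle): [0 8 6 9 5 11 1 7 3 10 2 12 4]
After op 5 (in_shuffle): [1 0 7 8 3 6 10 9 2 5 12 11 4]
Position 4: card 3.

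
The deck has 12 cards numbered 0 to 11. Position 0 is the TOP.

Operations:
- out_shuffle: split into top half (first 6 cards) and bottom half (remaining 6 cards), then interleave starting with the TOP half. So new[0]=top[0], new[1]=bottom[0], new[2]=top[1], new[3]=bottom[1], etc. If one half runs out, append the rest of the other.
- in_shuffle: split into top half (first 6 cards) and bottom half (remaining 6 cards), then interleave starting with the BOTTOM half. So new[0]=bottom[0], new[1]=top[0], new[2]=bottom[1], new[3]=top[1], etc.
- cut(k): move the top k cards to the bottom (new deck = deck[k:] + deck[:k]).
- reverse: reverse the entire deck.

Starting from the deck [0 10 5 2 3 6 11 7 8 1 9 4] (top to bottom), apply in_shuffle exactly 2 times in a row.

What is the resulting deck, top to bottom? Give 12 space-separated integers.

After op 1 (in_shuffle): [11 0 7 10 8 5 1 2 9 3 4 6]
After op 2 (in_shuffle): [1 11 2 0 9 7 3 10 4 8 6 5]

Answer: 1 11 2 0 9 7 3 10 4 8 6 5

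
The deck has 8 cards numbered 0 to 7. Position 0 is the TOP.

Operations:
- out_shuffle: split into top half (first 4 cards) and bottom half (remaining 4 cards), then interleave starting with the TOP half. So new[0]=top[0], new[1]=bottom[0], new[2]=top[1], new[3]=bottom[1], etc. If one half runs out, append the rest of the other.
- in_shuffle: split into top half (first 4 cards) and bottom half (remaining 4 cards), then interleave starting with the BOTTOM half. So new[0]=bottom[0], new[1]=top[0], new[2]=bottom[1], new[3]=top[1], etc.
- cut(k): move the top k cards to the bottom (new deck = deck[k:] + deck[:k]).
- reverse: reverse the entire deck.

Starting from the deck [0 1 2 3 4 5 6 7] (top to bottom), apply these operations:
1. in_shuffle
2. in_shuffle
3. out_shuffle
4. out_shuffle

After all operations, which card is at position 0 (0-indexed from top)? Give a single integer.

Answer: 6

Derivation:
After op 1 (in_shuffle): [4 0 5 1 6 2 7 3]
After op 2 (in_shuffle): [6 4 2 0 7 5 3 1]
After op 3 (out_shuffle): [6 7 4 5 2 3 0 1]
After op 4 (out_shuffle): [6 2 7 3 4 0 5 1]
Position 0: card 6.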